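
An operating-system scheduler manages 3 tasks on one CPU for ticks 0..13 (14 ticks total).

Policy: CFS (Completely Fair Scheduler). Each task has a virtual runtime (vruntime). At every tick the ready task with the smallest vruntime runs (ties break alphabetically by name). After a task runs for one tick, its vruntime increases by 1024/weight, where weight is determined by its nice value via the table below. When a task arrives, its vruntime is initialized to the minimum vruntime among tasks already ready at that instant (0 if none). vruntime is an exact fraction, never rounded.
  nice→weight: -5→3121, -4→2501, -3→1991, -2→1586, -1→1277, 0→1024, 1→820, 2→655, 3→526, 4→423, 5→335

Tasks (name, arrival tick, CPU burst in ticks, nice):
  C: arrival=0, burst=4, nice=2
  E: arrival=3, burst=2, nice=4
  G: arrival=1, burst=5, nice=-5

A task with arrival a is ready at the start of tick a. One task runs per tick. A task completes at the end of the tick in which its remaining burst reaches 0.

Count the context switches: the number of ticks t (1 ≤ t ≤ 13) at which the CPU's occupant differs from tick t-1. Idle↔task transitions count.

t=0: vr[C=0] → run C
t=1: vr[C=1024/655 G=1024/655] → run C
t=2: vr[C=2048/655 G=1024/655] → run G
t=3: vr[C=2048/655 E=3866624/2044255 G=3866624/2044255] → run E
t=4: vr[C=2048/655 E=3728899072/864719865 G=3866624/2044255] → run G
t=5: vr[C=2048/655 E=3728899072/864719865 G=4537344/2044255] → run G
t=6: vr[C=2048/655 E=3728899072/864719865 G=5208064/2044255] → run G
t=7: vr[C=2048/655 E=3728899072/864719865 G=5878784/2044255] → run G
t=8: vr[C=2048/655 E=3728899072/864719865] → run C
t=9: vr[C=3072/655 E=3728899072/864719865] → run E
t=10: vr[C=3072/655] → run C
t=11: (idle)
t=12: (idle)
t=13: (idle)

context switches = 7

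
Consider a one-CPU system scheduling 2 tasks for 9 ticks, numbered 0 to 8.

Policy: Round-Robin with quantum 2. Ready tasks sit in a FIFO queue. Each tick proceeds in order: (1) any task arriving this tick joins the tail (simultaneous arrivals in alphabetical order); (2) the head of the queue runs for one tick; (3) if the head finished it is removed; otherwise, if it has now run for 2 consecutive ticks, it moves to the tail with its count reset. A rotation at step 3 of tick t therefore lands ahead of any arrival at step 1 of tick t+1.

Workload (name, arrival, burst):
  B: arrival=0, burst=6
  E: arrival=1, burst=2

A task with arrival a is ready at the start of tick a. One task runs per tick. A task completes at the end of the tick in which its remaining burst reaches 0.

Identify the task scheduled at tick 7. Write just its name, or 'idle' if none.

t=0: queue=[B] q_used=0 → run B
t=1: queue=[B,E] q_used=1 → run B
t=2: queue=[E,B] q_used=0 → run E
t=3: queue=[E,B] q_used=1 → run E
t=4: queue=[B] q_used=0 → run B
t=5: queue=[B] q_used=1 → run B
t=6: queue=[B] q_used=0 → run B
t=7: queue=[B] q_used=1 → run B
t=8: (idle)

running at tick 7 = B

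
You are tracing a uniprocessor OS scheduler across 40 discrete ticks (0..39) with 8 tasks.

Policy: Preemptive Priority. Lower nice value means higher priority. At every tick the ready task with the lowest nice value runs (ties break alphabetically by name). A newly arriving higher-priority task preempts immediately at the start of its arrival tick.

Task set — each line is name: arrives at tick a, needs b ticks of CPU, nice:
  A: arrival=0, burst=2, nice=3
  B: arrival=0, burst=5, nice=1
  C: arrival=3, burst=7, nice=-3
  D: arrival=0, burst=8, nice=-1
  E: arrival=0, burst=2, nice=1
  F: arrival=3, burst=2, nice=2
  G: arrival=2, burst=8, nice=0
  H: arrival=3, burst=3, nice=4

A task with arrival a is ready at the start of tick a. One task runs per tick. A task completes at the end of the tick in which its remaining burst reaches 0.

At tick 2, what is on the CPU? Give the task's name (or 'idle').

t=0: ready={A,B,D,E} → run D
t=1: ready={A,B,D,E} → run D
t=2: ready={A,B,D,E,G} → run D
t=3: ready={A,B,C,D,E,F,G,H} → run C
t=4: ready={A,B,C,D,E,F,G,H} → run C
t=5: ready={A,B,C,D,E,F,G,H} → run C
t=6: ready={A,B,C,D,E,F,G,H} → run C
t=7: ready={A,B,C,D,E,F,G,H} → run C
t=8: ready={A,B,C,D,E,F,G,H} → run C
t=9: ready={A,B,C,D,E,F,G,H} → run C
t=10: ready={A,B,D,E,F,G,H} → run D
t=11: ready={A,B,D,E,F,G,H} → run D
t=12: ready={A,B,D,E,F,G,H} → run D
t=13: ready={A,B,D,E,F,G,H} → run D
t=14: ready={A,B,D,E,F,G,H} → run D
t=15: ready={A,B,E,F,G,H} → run G
t=16: ready={A,B,E,F,G,H} → run G
t=17: ready={A,B,E,F,G,H} → run G
t=18: ready={A,B,E,F,G,H} → run G
t=19: ready={A,B,E,F,G,H} → run G
t=20: ready={A,B,E,F,G,H} → run G
t=21: ready={A,B,E,F,G,H} → run G
t=22: ready={A,B,E,F,G,H} → run G
t=23: ready={A,B,E,F,H} → run B
t=24: ready={A,B,E,F,H} → run B
t=25: ready={A,B,E,F,H} → run B
t=26: ready={A,B,E,F,H} → run B
t=27: ready={A,B,E,F,H} → run B
t=28: ready={A,E,F,H} → run E
t=29: ready={A,E,F,H} → run E
t=30: ready={A,F,H} → run F
t=31: ready={A,F,H} → run F
t=32: ready={A,H} → run A
t=33: ready={A,H} → run A
t=34: ready={H} → run H
t=35: ready={H} → run H
t=36: ready={H} → run H
t=37: (idle)
t=38: (idle)
t=39: (idle)

running at tick 2 = D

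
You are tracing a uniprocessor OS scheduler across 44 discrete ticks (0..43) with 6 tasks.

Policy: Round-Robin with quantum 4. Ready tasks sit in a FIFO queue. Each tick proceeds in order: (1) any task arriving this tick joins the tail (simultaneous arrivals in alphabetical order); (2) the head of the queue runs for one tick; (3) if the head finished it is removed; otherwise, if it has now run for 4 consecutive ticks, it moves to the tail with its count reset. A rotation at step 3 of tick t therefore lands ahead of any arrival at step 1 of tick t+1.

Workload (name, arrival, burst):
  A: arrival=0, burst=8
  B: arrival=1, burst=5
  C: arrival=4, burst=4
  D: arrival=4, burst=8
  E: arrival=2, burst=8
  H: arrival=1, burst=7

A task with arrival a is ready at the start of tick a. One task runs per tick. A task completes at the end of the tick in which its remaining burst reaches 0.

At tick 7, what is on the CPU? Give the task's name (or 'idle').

t=0: queue=[A] q_used=0 → run A
t=1: queue=[A,B,H] q_used=1 → run A
t=2: queue=[A,B,H,E] q_used=2 → run A
t=3: queue=[A,B,H,E] q_used=3 → run A
t=4: queue=[B,H,E,A,C,D] q_used=0 → run B
t=5: queue=[B,H,E,A,C,D] q_used=1 → run B
t=6: queue=[B,H,E,A,C,D] q_used=2 → run B
t=7: queue=[B,H,E,A,C,D] q_used=3 → run B
t=8: queue=[H,E,A,C,D,B] q_used=0 → run H
t=9: queue=[H,E,A,C,D,B] q_used=1 → run H
t=10: queue=[H,E,A,C,D,B] q_used=2 → run H
t=11: queue=[H,E,A,C,D,B] q_used=3 → run H
t=12: queue=[E,A,C,D,B,H] q_used=0 → run E
t=13: queue=[E,A,C,D,B,H] q_used=1 → run E
t=14: queue=[E,A,C,D,B,H] q_used=2 → run E
t=15: queue=[E,A,C,D,B,H] q_used=3 → run E
t=16: queue=[A,C,D,B,H,E] q_used=0 → run A
t=17: queue=[A,C,D,B,H,E] q_used=1 → run A
t=18: queue=[A,C,D,B,H,E] q_used=2 → run A
t=19: queue=[A,C,D,B,H,E] q_used=3 → run A
t=20: queue=[C,D,B,H,E] q_used=0 → run C
t=21: queue=[C,D,B,H,E] q_used=1 → run C
t=22: queue=[C,D,B,H,E] q_used=2 → run C
t=23: queue=[C,D,B,H,E] q_used=3 → run C
t=24: queue=[D,B,H,E] q_used=0 → run D
t=25: queue=[D,B,H,E] q_used=1 → run D
t=26: queue=[D,B,H,E] q_used=2 → run D
t=27: queue=[D,B,H,E] q_used=3 → run D
t=28: queue=[B,H,E,D] q_used=0 → run B
t=29: queue=[H,E,D] q_used=0 → run H
t=30: queue=[H,E,D] q_used=1 → run H
t=31: queue=[H,E,D] q_used=2 → run H
t=32: queue=[E,D] q_used=0 → run E
t=33: queue=[E,D] q_used=1 → run E
t=34: queue=[E,D] q_used=2 → run E
t=35: queue=[E,D] q_used=3 → run E
t=36: queue=[D] q_used=0 → run D
t=37: queue=[D] q_used=1 → run D
t=38: queue=[D] q_used=2 → run D
t=39: queue=[D] q_used=3 → run D
t=40: (idle)
t=41: (idle)
t=42: (idle)
t=43: (idle)

running at tick 7 = B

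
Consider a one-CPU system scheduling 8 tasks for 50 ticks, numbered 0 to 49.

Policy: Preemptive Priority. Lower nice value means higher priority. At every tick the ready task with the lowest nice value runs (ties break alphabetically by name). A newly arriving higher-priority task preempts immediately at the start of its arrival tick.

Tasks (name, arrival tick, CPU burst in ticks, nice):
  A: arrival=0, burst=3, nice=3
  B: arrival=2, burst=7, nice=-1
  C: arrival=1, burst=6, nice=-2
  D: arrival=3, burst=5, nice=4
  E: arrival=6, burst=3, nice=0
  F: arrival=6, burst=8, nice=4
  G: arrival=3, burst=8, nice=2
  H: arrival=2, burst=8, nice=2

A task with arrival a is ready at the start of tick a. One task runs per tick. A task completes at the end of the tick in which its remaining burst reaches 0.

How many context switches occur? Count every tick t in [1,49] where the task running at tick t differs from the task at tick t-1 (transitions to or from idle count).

context switches = 9

t=0: ready={A} → run A
t=1: ready={A,C} → run C
t=2: ready={A,B,C,H} → run C
t=3: ready={A,B,C,D,G,H} → run C
t=4: ready={A,B,C,D,G,H} → run C
t=5: ready={A,B,C,D,G,H} → run C
t=6: ready={A,B,C,D,E,F,G,H} → run C
t=7: ready={A,B,D,E,F,G,H} → run B
t=8: ready={A,B,D,E,F,G,H} → run B
t=9: ready={A,B,D,E,F,G,H} → run B
t=10: ready={A,B,D,E,F,G,H} → run B
t=11: ready={A,B,D,E,F,G,H} → run B
t=12: ready={A,B,D,E,F,G,H} → run B
t=13: ready={A,B,D,E,F,G,H} → run B
t=14: ready={A,D,E,F,G,H} → run E
t=15: ready={A,D,E,F,G,H} → run E
t=16: ready={A,D,E,F,G,H} → run E
t=17: ready={A,D,F,G,H} → run G
t=18: ready={A,D,F,G,H} → run G
t=19: ready={A,D,F,G,H} → run G
t=20: ready={A,D,F,G,H} → run G
t=21: ready={A,D,F,G,H} → run G
t=22: ready={A,D,F,G,H} → run G
t=23: ready={A,D,F,G,H} → run G
t=24: ready={A,D,F,G,H} → run G
t=25: ready={A,D,F,H} → run H
t=26: ready={A,D,F,H} → run H
t=27: ready={A,D,F,H} → run H
t=28: ready={A,D,F,H} → run H
t=29: ready={A,D,F,H} → run H
t=30: ready={A,D,F,H} → run H
t=31: ready={A,D,F,H} → run H
t=32: ready={A,D,F,H} → run H
t=33: ready={A,D,F} → run A
t=34: ready={A,D,F} → run A
t=35: ready={D,F} → run D
t=36: ready={D,F} → run D
t=37: ready={D,F} → run D
t=38: ready={D,F} → run D
t=39: ready={D,F} → run D
t=40: ready={F} → run F
t=41: ready={F} → run F
t=42: ready={F} → run F
t=43: ready={F} → run F
t=44: ready={F} → run F
t=45: ready={F} → run F
t=46: ready={F} → run F
t=47: ready={F} → run F
t=48: (idle)
t=49: (idle)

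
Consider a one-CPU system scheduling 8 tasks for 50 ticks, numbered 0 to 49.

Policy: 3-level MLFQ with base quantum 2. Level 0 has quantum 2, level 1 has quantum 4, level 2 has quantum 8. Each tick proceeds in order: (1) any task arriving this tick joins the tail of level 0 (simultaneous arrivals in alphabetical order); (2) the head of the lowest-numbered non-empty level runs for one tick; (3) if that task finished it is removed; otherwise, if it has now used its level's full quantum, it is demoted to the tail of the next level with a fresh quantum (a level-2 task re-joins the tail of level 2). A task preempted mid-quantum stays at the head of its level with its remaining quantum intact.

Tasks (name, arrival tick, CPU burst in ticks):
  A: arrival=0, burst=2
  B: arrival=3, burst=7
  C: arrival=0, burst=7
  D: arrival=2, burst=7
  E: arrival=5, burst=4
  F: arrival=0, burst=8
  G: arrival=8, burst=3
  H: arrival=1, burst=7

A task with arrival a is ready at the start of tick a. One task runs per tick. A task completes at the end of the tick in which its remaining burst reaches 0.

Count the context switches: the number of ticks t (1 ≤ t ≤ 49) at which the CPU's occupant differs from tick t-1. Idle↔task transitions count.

t=0: L0/L1/L2 = ACF/-/- → run A
t=1: L0/L1/L2 = ACFH/-/- → run A
t=2: L0/L1/L2 = CFHD/-/- → run C
t=3: L0/L1/L2 = CFHDB/-/- → run C
t=4: L0/L1/L2 = FHDB/C/- → run F
t=5: L0/L1/L2 = FHDBE/C/- → run F
t=6: L0/L1/L2 = HDBE/CF/- → run H
t=7: L0/L1/L2 = HDBE/CF/- → run H
t=8: L0/L1/L2 = DBEG/CFH/- → run D
t=9: L0/L1/L2 = DBEG/CFH/- → run D
t=10: L0/L1/L2 = BEG/CFHD/- → run B
t=11: L0/L1/L2 = BEG/CFHD/- → run B
t=12: L0/L1/L2 = EG/CFHDB/- → run E
t=13: L0/L1/L2 = EG/CFHDB/- → run E
t=14: L0/L1/L2 = G/CFHDBE/- → run G
t=15: L0/L1/L2 = G/CFHDBE/- → run G
t=16: L0/L1/L2 = -/CFHDBEG/- → run C
t=17: L0/L1/L2 = -/CFHDBEG/- → run C
t=18: L0/L1/L2 = -/CFHDBEG/- → run C
t=19: L0/L1/L2 = -/CFHDBEG/- → run C
t=20: L0/L1/L2 = -/FHDBEG/C → run F
t=21: L0/L1/L2 = -/FHDBEG/C → run F
t=22: L0/L1/L2 = -/FHDBEG/C → run F
t=23: L0/L1/L2 = -/FHDBEG/C → run F
t=24: L0/L1/L2 = -/HDBEG/CF → run H
t=25: L0/L1/L2 = -/HDBEG/CF → run H
t=26: L0/L1/L2 = -/HDBEG/CF → run H
t=27: L0/L1/L2 = -/HDBEG/CF → run H
t=28: L0/L1/L2 = -/DBEG/CFH → run D
t=29: L0/L1/L2 = -/DBEG/CFH → run D
t=30: L0/L1/L2 = -/DBEG/CFH → run D
t=31: L0/L1/L2 = -/DBEG/CFH → run D
t=32: L0/L1/L2 = -/BEG/CFHD → run B
t=33: L0/L1/L2 = -/BEG/CFHD → run B
t=34: L0/L1/L2 = -/BEG/CFHD → run B
t=35: L0/L1/L2 = -/BEG/CFHD → run B
t=36: L0/L1/L2 = -/EG/CFHDB → run E
t=37: L0/L1/L2 = -/EG/CFHDB → run E
t=38: L0/L1/L2 = -/G/CFHDB → run G
t=39: L0/L1/L2 = -/-/CFHDB → run C
t=40: L0/L1/L2 = -/-/FHDB → run F
t=41: L0/L1/L2 = -/-/FHDB → run F
t=42: L0/L1/L2 = -/-/HDB → run H
t=43: L0/L1/L2 = -/-/DB → run D
t=44: L0/L1/L2 = -/-/B → run B
t=45: (idle)
t=46: (idle)
t=47: (idle)
t=48: (idle)
t=49: (idle)

context switches = 20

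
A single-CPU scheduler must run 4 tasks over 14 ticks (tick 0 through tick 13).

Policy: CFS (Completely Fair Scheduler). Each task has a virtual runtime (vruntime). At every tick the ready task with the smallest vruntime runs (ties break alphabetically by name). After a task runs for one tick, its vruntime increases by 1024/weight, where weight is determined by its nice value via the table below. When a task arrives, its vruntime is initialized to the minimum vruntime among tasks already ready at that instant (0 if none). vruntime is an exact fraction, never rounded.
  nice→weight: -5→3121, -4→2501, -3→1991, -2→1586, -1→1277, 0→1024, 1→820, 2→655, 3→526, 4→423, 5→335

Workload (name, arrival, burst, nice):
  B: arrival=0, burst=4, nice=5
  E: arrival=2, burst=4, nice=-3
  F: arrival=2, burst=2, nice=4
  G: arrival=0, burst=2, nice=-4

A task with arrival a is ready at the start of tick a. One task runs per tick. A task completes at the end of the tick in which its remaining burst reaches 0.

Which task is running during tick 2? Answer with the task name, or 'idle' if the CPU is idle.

t=0: vr[B=0 G=0] → run B
t=1: vr[B=1024/335 G=0] → run G
t=2: vr[B=1024/335 E=1024/2501 F=1024/2501 G=1024/2501] → run E
t=3: vr[B=1024/335 E=4599808/4979491 F=1024/2501 G=1024/2501] → run F
t=4: vr[B=1024/335 E=4599808/4979491 F=2994176/1057923 G=1024/2501] → run G
t=5: vr[B=1024/335 E=4599808/4979491 F=2994176/1057923] → run E
t=6: vr[B=1024/335 E=7160832/4979491 F=2994176/1057923] → run E
t=7: vr[B=1024/335 E=9721856/4979491 F=2994176/1057923] → run E
t=8: vr[B=1024/335 F=2994176/1057923] → run F
t=9: vr[B=1024/335] → run B
t=10: vr[B=2048/335] → run B
t=11: vr[B=3072/335] → run B
t=12: (idle)
t=13: (idle)

running at tick 2 = E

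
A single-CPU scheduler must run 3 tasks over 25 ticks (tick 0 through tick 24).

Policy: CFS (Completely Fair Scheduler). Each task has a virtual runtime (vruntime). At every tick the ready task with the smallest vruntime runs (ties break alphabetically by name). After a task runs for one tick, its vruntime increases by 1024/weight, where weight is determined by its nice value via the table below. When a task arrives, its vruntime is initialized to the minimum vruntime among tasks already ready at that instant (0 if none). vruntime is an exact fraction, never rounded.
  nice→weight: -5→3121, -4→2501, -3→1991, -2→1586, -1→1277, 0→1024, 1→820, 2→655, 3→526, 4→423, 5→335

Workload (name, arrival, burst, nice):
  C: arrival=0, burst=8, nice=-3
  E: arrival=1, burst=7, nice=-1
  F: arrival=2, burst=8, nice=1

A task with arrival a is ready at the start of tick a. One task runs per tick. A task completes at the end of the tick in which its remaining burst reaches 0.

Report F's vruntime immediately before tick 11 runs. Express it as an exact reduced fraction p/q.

vruntime(F, start of tick 11) = 1229312/408155

t=0: vr[C=0] → run C
t=1: vr[C=1024/1991 E=1024/1991] → run C
t=2: vr[C=2048/1991 E=1024/1991 F=1024/1991] → run E
t=3: vr[C=2048/1991 E=3346432/2542507 F=1024/1991] → run F
t=4: vr[C=2048/1991 E=3346432/2542507 F=719616/408155] → run C
t=5: vr[C=3072/1991 E=3346432/2542507 F=719616/408155] → run E
t=6: vr[C=3072/1991 E=5385216/2542507 F=719616/408155] → run C
t=7: vr[C=4096/1991 E=5385216/2542507 F=719616/408155] → run F
t=8: vr[C=4096/1991 E=5385216/2542507 F=1229312/408155] → run C
t=9: vr[C=5120/1991 E=5385216/2542507 F=1229312/408155] → run E
t=10: vr[C=5120/1991 E=7424000/2542507 F=1229312/408155] → run C
t=11: vr[C=6144/1991 E=7424000/2542507 F=1229312/408155] → run E
t=12: vr[C=6144/1991 E=9462784/2542507 F=1229312/408155] → run F
t=13: vr[C=6144/1991 E=9462784/2542507 F=1739008/408155] → run C
t=14: vr[C=7168/1991 E=9462784/2542507 F=1739008/408155] → run C
t=15: vr[E=9462784/2542507 F=1739008/408155] → run E
t=16: vr[E=11501568/2542507 F=1739008/408155] → run F
t=17: vr[E=11501568/2542507 F=2248704/408155] → run E
t=18: vr[E=13540352/2542507 F=2248704/408155] → run E
t=19: vr[F=2248704/408155] → run F
t=20: vr[F=551680/81631] → run F
t=21: vr[F=3268096/408155] → run F
t=22: vr[F=3777792/408155] → run F
t=23: (idle)
t=24: (idle)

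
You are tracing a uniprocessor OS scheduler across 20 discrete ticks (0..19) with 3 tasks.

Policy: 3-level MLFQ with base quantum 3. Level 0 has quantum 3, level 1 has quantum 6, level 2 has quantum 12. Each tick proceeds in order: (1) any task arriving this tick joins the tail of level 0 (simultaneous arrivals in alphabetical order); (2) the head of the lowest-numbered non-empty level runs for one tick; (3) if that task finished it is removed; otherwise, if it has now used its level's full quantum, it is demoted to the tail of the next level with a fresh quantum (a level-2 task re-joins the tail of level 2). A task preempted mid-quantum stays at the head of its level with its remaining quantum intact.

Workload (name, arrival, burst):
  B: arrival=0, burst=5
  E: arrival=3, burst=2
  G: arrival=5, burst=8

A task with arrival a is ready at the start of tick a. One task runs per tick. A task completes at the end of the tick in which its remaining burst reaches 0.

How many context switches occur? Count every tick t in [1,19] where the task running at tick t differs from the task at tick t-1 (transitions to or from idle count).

t=0: L0/L1/L2 = B/-/- → run B
t=1: L0/L1/L2 = B/-/- → run B
t=2: L0/L1/L2 = B/-/- → run B
t=3: L0/L1/L2 = E/B/- → run E
t=4: L0/L1/L2 = E/B/- → run E
t=5: L0/L1/L2 = G/B/- → run G
t=6: L0/L1/L2 = G/B/- → run G
t=7: L0/L1/L2 = G/B/- → run G
t=8: L0/L1/L2 = -/BG/- → run B
t=9: L0/L1/L2 = -/BG/- → run B
t=10: L0/L1/L2 = -/G/- → run G
t=11: L0/L1/L2 = -/G/- → run G
t=12: L0/L1/L2 = -/G/- → run G
t=13: L0/L1/L2 = -/G/- → run G
t=14: L0/L1/L2 = -/G/- → run G
t=15: (idle)
t=16: (idle)
t=17: (idle)
t=18: (idle)
t=19: (idle)

context switches = 5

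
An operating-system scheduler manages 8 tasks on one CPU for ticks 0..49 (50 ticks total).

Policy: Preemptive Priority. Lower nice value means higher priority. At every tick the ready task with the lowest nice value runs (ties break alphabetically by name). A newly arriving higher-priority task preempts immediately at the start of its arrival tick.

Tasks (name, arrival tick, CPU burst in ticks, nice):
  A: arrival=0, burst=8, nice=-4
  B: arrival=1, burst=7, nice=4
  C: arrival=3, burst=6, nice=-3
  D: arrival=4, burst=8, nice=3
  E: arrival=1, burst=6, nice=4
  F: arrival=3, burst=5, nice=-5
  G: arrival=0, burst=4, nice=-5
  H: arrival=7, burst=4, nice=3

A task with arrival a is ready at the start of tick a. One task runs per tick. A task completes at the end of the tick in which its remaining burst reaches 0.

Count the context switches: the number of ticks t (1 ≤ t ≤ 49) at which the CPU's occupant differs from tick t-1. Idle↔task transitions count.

t=0: ready={A,G} → run G
t=1: ready={A,B,E,G} → run G
t=2: ready={A,B,E,G} → run G
t=3: ready={A,B,C,E,F,G} → run F
t=4: ready={A,B,C,D,E,F,G} → run F
t=5: ready={A,B,C,D,E,F,G} → run F
t=6: ready={A,B,C,D,E,F,G} → run F
t=7: ready={A,B,C,D,E,F,G,H} → run F
t=8: ready={A,B,C,D,E,G,H} → run G
t=9: ready={A,B,C,D,E,H} → run A
t=10: ready={A,B,C,D,E,H} → run A
t=11: ready={A,B,C,D,E,H} → run A
t=12: ready={A,B,C,D,E,H} → run A
t=13: ready={A,B,C,D,E,H} → run A
t=14: ready={A,B,C,D,E,H} → run A
t=15: ready={A,B,C,D,E,H} → run A
t=16: ready={A,B,C,D,E,H} → run A
t=17: ready={B,C,D,E,H} → run C
t=18: ready={B,C,D,E,H} → run C
t=19: ready={B,C,D,E,H} → run C
t=20: ready={B,C,D,E,H} → run C
t=21: ready={B,C,D,E,H} → run C
t=22: ready={B,C,D,E,H} → run C
t=23: ready={B,D,E,H} → run D
t=24: ready={B,D,E,H} → run D
t=25: ready={B,D,E,H} → run D
t=26: ready={B,D,E,H} → run D
t=27: ready={B,D,E,H} → run D
t=28: ready={B,D,E,H} → run D
t=29: ready={B,D,E,H} → run D
t=30: ready={B,D,E,H} → run D
t=31: ready={B,E,H} → run H
t=32: ready={B,E,H} → run H
t=33: ready={B,E,H} → run H
t=34: ready={B,E,H} → run H
t=35: ready={B,E} → run B
t=36: ready={B,E} → run B
t=37: ready={B,E} → run B
t=38: ready={B,E} → run B
t=39: ready={B,E} → run B
t=40: ready={B,E} → run B
t=41: ready={B,E} → run B
t=42: ready={E} → run E
t=43: ready={E} → run E
t=44: ready={E} → run E
t=45: ready={E} → run E
t=46: ready={E} → run E
t=47: ready={E} → run E
t=48: (idle)
t=49: (idle)

context switches = 9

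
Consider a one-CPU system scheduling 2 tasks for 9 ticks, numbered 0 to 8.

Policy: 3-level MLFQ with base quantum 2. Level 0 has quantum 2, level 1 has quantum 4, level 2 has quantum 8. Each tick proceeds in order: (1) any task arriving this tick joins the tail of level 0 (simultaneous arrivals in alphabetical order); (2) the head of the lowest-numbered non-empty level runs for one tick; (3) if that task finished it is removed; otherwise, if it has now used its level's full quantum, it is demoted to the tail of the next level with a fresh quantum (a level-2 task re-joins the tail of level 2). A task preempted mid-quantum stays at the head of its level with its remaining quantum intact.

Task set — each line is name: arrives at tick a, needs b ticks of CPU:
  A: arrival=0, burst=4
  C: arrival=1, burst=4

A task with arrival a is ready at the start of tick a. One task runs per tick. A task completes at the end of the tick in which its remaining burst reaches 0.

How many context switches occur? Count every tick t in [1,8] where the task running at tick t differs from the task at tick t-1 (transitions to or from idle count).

context switches = 4

t=0: L0/L1/L2 = A/-/- → run A
t=1: L0/L1/L2 = AC/-/- → run A
t=2: L0/L1/L2 = C/A/- → run C
t=3: L0/L1/L2 = C/A/- → run C
t=4: L0/L1/L2 = -/AC/- → run A
t=5: L0/L1/L2 = -/AC/- → run A
t=6: L0/L1/L2 = -/C/- → run C
t=7: L0/L1/L2 = -/C/- → run C
t=8: (idle)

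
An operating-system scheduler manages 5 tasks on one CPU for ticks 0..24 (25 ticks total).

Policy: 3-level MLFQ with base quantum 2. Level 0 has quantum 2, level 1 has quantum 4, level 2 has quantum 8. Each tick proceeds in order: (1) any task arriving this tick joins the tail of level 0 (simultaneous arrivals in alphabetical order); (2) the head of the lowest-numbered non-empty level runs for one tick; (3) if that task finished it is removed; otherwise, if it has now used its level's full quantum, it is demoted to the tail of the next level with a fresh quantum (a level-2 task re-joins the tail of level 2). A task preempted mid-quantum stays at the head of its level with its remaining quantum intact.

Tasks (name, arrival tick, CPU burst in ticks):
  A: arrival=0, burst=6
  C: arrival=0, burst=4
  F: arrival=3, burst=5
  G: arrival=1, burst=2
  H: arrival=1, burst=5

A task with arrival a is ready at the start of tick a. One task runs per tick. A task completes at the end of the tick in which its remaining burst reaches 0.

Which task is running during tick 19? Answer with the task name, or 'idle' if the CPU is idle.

t=0: L0/L1/L2 = AC/-/- → run A
t=1: L0/L1/L2 = ACGH/-/- → run A
t=2: L0/L1/L2 = CGH/A/- → run C
t=3: L0/L1/L2 = CGHF/A/- → run C
t=4: L0/L1/L2 = GHF/AC/- → run G
t=5: L0/L1/L2 = GHF/AC/- → run G
t=6: L0/L1/L2 = HF/AC/- → run H
t=7: L0/L1/L2 = HF/AC/- → run H
t=8: L0/L1/L2 = F/ACH/- → run F
t=9: L0/L1/L2 = F/ACH/- → run F
t=10: L0/L1/L2 = -/ACHF/- → run A
t=11: L0/L1/L2 = -/ACHF/- → run A
t=12: L0/L1/L2 = -/ACHF/- → run A
t=13: L0/L1/L2 = -/ACHF/- → run A
t=14: L0/L1/L2 = -/CHF/- → run C
t=15: L0/L1/L2 = -/CHF/- → run C
t=16: L0/L1/L2 = -/HF/- → run H
t=17: L0/L1/L2 = -/HF/- → run H
t=18: L0/L1/L2 = -/HF/- → run H
t=19: L0/L1/L2 = -/F/- → run F
t=20: L0/L1/L2 = -/F/- → run F
t=21: L0/L1/L2 = -/F/- → run F
t=22: (idle)
t=23: (idle)
t=24: (idle)

running at tick 19 = F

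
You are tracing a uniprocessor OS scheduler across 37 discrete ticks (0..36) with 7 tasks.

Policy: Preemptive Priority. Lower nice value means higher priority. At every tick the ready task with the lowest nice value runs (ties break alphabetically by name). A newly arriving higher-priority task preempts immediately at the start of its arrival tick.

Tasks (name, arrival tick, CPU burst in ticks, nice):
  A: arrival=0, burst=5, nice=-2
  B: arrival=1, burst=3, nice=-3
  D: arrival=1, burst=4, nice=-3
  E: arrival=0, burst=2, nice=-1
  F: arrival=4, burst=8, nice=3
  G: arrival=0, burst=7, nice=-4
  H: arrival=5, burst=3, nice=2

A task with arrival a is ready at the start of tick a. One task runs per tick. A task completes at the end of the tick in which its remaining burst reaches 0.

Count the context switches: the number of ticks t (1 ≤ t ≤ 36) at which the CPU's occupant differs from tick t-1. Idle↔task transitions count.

context switches = 7

t=0: ready={A,E,G} → run G
t=1: ready={A,B,D,E,G} → run G
t=2: ready={A,B,D,E,G} → run G
t=3: ready={A,B,D,E,G} → run G
t=4: ready={A,B,D,E,F,G} → run G
t=5: ready={A,B,D,E,F,G,H} → run G
t=6: ready={A,B,D,E,F,G,H} → run G
t=7: ready={A,B,D,E,F,H} → run B
t=8: ready={A,B,D,E,F,H} → run B
t=9: ready={A,B,D,E,F,H} → run B
t=10: ready={A,D,E,F,H} → run D
t=11: ready={A,D,E,F,H} → run D
t=12: ready={A,D,E,F,H} → run D
t=13: ready={A,D,E,F,H} → run D
t=14: ready={A,E,F,H} → run A
t=15: ready={A,E,F,H} → run A
t=16: ready={A,E,F,H} → run A
t=17: ready={A,E,F,H} → run A
t=18: ready={A,E,F,H} → run A
t=19: ready={E,F,H} → run E
t=20: ready={E,F,H} → run E
t=21: ready={F,H} → run H
t=22: ready={F,H} → run H
t=23: ready={F,H} → run H
t=24: ready={F} → run F
t=25: ready={F} → run F
t=26: ready={F} → run F
t=27: ready={F} → run F
t=28: ready={F} → run F
t=29: ready={F} → run F
t=30: ready={F} → run F
t=31: ready={F} → run F
t=32: (idle)
t=33: (idle)
t=34: (idle)
t=35: (idle)
t=36: (idle)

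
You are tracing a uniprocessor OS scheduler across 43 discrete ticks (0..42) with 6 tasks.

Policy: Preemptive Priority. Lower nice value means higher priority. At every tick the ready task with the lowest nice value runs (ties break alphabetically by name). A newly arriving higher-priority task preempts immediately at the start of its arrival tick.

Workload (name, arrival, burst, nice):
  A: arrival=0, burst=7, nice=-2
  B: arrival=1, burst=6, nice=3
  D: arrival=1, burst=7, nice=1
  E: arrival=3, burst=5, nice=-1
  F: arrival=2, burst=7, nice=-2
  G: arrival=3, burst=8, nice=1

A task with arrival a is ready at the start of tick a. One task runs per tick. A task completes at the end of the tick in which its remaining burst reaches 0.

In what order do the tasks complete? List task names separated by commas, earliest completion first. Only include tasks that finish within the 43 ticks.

completion order = A, F, E, D, G, B

t=0: ready={A} → run A
t=1: ready={A,B,D} → run A
t=2: ready={A,B,D,F} → run A
t=3: ready={A,B,D,E,F,G} → run A
t=4: ready={A,B,D,E,F,G} → run A
t=5: ready={A,B,D,E,F,G} → run A
t=6: ready={A,B,D,E,F,G} → run A
t=7: ready={B,D,E,F,G} → run F
t=8: ready={B,D,E,F,G} → run F
t=9: ready={B,D,E,F,G} → run F
t=10: ready={B,D,E,F,G} → run F
t=11: ready={B,D,E,F,G} → run F
t=12: ready={B,D,E,F,G} → run F
t=13: ready={B,D,E,F,G} → run F
t=14: ready={B,D,E,G} → run E
t=15: ready={B,D,E,G} → run E
t=16: ready={B,D,E,G} → run E
t=17: ready={B,D,E,G} → run E
t=18: ready={B,D,E,G} → run E
t=19: ready={B,D,G} → run D
t=20: ready={B,D,G} → run D
t=21: ready={B,D,G} → run D
t=22: ready={B,D,G} → run D
t=23: ready={B,D,G} → run D
t=24: ready={B,D,G} → run D
t=25: ready={B,D,G} → run D
t=26: ready={B,G} → run G
t=27: ready={B,G} → run G
t=28: ready={B,G} → run G
t=29: ready={B,G} → run G
t=30: ready={B,G} → run G
t=31: ready={B,G} → run G
t=32: ready={B,G} → run G
t=33: ready={B,G} → run G
t=34: ready={B} → run B
t=35: ready={B} → run B
t=36: ready={B} → run B
t=37: ready={B} → run B
t=38: ready={B} → run B
t=39: ready={B} → run B
t=40: (idle)
t=41: (idle)
t=42: (idle)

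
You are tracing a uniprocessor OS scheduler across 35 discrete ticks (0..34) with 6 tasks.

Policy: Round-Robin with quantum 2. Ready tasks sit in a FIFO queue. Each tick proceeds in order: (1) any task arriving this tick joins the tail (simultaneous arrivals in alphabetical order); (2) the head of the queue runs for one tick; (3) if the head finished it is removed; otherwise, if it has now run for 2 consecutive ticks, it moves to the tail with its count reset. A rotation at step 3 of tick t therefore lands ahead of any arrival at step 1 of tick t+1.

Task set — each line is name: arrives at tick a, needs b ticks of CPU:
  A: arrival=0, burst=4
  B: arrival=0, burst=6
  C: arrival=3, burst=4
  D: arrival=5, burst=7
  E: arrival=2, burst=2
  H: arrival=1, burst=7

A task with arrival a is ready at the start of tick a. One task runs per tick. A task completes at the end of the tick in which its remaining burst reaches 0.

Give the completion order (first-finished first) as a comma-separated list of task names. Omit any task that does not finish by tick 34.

t=0: queue=[A,B] q_used=0 → run A
t=1: queue=[A,B,H] q_used=1 → run A
t=2: queue=[B,H,A,E] q_used=0 → run B
t=3: queue=[B,H,A,E,C] q_used=1 → run B
t=4: queue=[H,A,E,C,B] q_used=0 → run H
t=5: queue=[H,A,E,C,B,D] q_used=1 → run H
t=6: queue=[A,E,C,B,D,H] q_used=0 → run A
t=7: queue=[A,E,C,B,D,H] q_used=1 → run A
t=8: queue=[E,C,B,D,H] q_used=0 → run E
t=9: queue=[E,C,B,D,H] q_used=1 → run E
t=10: queue=[C,B,D,H] q_used=0 → run C
t=11: queue=[C,B,D,H] q_used=1 → run C
t=12: queue=[B,D,H,C] q_used=0 → run B
t=13: queue=[B,D,H,C] q_used=1 → run B
t=14: queue=[D,H,C,B] q_used=0 → run D
t=15: queue=[D,H,C,B] q_used=1 → run D
t=16: queue=[H,C,B,D] q_used=0 → run H
t=17: queue=[H,C,B,D] q_used=1 → run H
t=18: queue=[C,B,D,H] q_used=0 → run C
t=19: queue=[C,B,D,H] q_used=1 → run C
t=20: queue=[B,D,H] q_used=0 → run B
t=21: queue=[B,D,H] q_used=1 → run B
t=22: queue=[D,H] q_used=0 → run D
t=23: queue=[D,H] q_used=1 → run D
t=24: queue=[H,D] q_used=0 → run H
t=25: queue=[H,D] q_used=1 → run H
t=26: queue=[D,H] q_used=0 → run D
t=27: queue=[D,H] q_used=1 → run D
t=28: queue=[H,D] q_used=0 → run H
t=29: queue=[D] q_used=0 → run D
t=30: (idle)
t=31: (idle)
t=32: (idle)
t=33: (idle)
t=34: (idle)

completion order = A, E, C, B, H, D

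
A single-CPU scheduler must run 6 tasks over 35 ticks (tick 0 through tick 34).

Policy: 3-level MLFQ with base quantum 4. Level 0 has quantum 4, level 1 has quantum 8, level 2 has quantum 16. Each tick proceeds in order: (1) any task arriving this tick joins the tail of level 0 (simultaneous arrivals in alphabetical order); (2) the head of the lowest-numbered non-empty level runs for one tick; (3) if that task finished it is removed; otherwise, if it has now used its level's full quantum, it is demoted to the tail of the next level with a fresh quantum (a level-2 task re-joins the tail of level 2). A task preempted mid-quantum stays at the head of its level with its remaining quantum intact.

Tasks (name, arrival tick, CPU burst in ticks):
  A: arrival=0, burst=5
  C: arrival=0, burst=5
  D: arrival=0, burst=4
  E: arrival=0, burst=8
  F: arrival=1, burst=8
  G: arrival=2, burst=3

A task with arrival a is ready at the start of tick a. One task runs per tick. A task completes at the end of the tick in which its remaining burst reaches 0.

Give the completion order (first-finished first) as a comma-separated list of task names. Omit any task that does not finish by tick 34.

completion order = D, G, A, C, E, F

t=0: L0/L1/L2 = ACDE/-/- → run A
t=1: L0/L1/L2 = ACDEF/-/- → run A
t=2: L0/L1/L2 = ACDEFG/-/- → run A
t=3: L0/L1/L2 = ACDEFG/-/- → run A
t=4: L0/L1/L2 = CDEFG/A/- → run C
t=5: L0/L1/L2 = CDEFG/A/- → run C
t=6: L0/L1/L2 = CDEFG/A/- → run C
t=7: L0/L1/L2 = CDEFG/A/- → run C
t=8: L0/L1/L2 = DEFG/AC/- → run D
t=9: L0/L1/L2 = DEFG/AC/- → run D
t=10: L0/L1/L2 = DEFG/AC/- → run D
t=11: L0/L1/L2 = DEFG/AC/- → run D
t=12: L0/L1/L2 = EFG/AC/- → run E
t=13: L0/L1/L2 = EFG/AC/- → run E
t=14: L0/L1/L2 = EFG/AC/- → run E
t=15: L0/L1/L2 = EFG/AC/- → run E
t=16: L0/L1/L2 = FG/ACE/- → run F
t=17: L0/L1/L2 = FG/ACE/- → run F
t=18: L0/L1/L2 = FG/ACE/- → run F
t=19: L0/L1/L2 = FG/ACE/- → run F
t=20: L0/L1/L2 = G/ACEF/- → run G
t=21: L0/L1/L2 = G/ACEF/- → run G
t=22: L0/L1/L2 = G/ACEF/- → run G
t=23: L0/L1/L2 = -/ACEF/- → run A
t=24: L0/L1/L2 = -/CEF/- → run C
t=25: L0/L1/L2 = -/EF/- → run E
t=26: L0/L1/L2 = -/EF/- → run E
t=27: L0/L1/L2 = -/EF/- → run E
t=28: L0/L1/L2 = -/EF/- → run E
t=29: L0/L1/L2 = -/F/- → run F
t=30: L0/L1/L2 = -/F/- → run F
t=31: L0/L1/L2 = -/F/- → run F
t=32: L0/L1/L2 = -/F/- → run F
t=33: (idle)
t=34: (idle)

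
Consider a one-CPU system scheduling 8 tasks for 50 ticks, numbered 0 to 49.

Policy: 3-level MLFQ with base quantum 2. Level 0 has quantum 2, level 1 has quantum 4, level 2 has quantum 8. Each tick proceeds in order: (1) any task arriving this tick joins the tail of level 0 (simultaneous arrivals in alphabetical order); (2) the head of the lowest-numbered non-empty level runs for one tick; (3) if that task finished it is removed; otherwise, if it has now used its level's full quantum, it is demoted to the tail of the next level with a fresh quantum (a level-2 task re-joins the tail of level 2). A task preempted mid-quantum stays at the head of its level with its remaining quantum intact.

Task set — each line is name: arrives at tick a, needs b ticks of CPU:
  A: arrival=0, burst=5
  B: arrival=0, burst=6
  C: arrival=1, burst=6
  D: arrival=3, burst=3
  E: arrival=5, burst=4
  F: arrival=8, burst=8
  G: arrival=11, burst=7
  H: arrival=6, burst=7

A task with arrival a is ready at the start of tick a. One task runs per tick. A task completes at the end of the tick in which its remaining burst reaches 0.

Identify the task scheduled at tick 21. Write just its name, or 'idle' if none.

t=0: L0/L1/L2 = AB/-/- → run A
t=1: L0/L1/L2 = ABC/-/- → run A
t=2: L0/L1/L2 = BC/A/- → run B
t=3: L0/L1/L2 = BCD/A/- → run B
t=4: L0/L1/L2 = CD/AB/- → run C
t=5: L0/L1/L2 = CDE/AB/- → run C
t=6: L0/L1/L2 = DEH/ABC/- → run D
t=7: L0/L1/L2 = DEH/ABC/- → run D
t=8: L0/L1/L2 = EHF/ABCD/- → run E
t=9: L0/L1/L2 = EHF/ABCD/- → run E
t=10: L0/L1/L2 = HF/ABCDE/- → run H
t=11: L0/L1/L2 = HFG/ABCDE/- → run H
t=12: L0/L1/L2 = FG/ABCDEH/- → run F
t=13: L0/L1/L2 = FG/ABCDEH/- → run F
t=14: L0/L1/L2 = G/ABCDEHF/- → run G
t=15: L0/L1/L2 = G/ABCDEHF/- → run G
t=16: L0/L1/L2 = -/ABCDEHFG/- → run A
t=17: L0/L1/L2 = -/ABCDEHFG/- → run A
t=18: L0/L1/L2 = -/ABCDEHFG/- → run A
t=19: L0/L1/L2 = -/BCDEHFG/- → run B
t=20: L0/L1/L2 = -/BCDEHFG/- → run B
t=21: L0/L1/L2 = -/BCDEHFG/- → run B
t=22: L0/L1/L2 = -/BCDEHFG/- → run B
t=23: L0/L1/L2 = -/CDEHFG/- → run C
t=24: L0/L1/L2 = -/CDEHFG/- → run C
t=25: L0/L1/L2 = -/CDEHFG/- → run C
t=26: L0/L1/L2 = -/CDEHFG/- → run C
t=27: L0/L1/L2 = -/DEHFG/- → run D
t=28: L0/L1/L2 = -/EHFG/- → run E
t=29: L0/L1/L2 = -/EHFG/- → run E
t=30: L0/L1/L2 = -/HFG/- → run H
t=31: L0/L1/L2 = -/HFG/- → run H
t=32: L0/L1/L2 = -/HFG/- → run H
t=33: L0/L1/L2 = -/HFG/- → run H
t=34: L0/L1/L2 = -/FG/H → run F
t=35: L0/L1/L2 = -/FG/H → run F
t=36: L0/L1/L2 = -/FG/H → run F
t=37: L0/L1/L2 = -/FG/H → run F
t=38: L0/L1/L2 = -/G/HF → run G
t=39: L0/L1/L2 = -/G/HF → run G
t=40: L0/L1/L2 = -/G/HF → run G
t=41: L0/L1/L2 = -/G/HF → run G
t=42: L0/L1/L2 = -/-/HFG → run H
t=43: L0/L1/L2 = -/-/FG → run F
t=44: L0/L1/L2 = -/-/FG → run F
t=45: L0/L1/L2 = -/-/G → run G
t=46: (idle)
t=47: (idle)
t=48: (idle)
t=49: (idle)

running at tick 21 = B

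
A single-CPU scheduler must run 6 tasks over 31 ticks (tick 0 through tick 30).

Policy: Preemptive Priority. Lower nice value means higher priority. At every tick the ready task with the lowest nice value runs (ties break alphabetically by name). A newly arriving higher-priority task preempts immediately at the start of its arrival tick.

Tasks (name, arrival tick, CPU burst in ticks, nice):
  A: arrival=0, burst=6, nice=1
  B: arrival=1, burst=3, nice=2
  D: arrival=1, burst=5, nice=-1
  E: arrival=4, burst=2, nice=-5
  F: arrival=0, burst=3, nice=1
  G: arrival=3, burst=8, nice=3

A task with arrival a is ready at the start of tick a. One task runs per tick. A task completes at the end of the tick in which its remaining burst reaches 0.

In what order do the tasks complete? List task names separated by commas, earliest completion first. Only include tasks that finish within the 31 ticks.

t=0: ready={A,F} → run A
t=1: ready={A,B,D,F} → run D
t=2: ready={A,B,D,F} → run D
t=3: ready={A,B,D,F,G} → run D
t=4: ready={A,B,D,E,F,G} → run E
t=5: ready={A,B,D,E,F,G} → run E
t=6: ready={A,B,D,F,G} → run D
t=7: ready={A,B,D,F,G} → run D
t=8: ready={A,B,F,G} → run A
t=9: ready={A,B,F,G} → run A
t=10: ready={A,B,F,G} → run A
t=11: ready={A,B,F,G} → run A
t=12: ready={A,B,F,G} → run A
t=13: ready={B,F,G} → run F
t=14: ready={B,F,G} → run F
t=15: ready={B,F,G} → run F
t=16: ready={B,G} → run B
t=17: ready={B,G} → run B
t=18: ready={B,G} → run B
t=19: ready={G} → run G
t=20: ready={G} → run G
t=21: ready={G} → run G
t=22: ready={G} → run G
t=23: ready={G} → run G
t=24: ready={G} → run G
t=25: ready={G} → run G
t=26: ready={G} → run G
t=27: (idle)
t=28: (idle)
t=29: (idle)
t=30: (idle)

completion order = E, D, A, F, B, G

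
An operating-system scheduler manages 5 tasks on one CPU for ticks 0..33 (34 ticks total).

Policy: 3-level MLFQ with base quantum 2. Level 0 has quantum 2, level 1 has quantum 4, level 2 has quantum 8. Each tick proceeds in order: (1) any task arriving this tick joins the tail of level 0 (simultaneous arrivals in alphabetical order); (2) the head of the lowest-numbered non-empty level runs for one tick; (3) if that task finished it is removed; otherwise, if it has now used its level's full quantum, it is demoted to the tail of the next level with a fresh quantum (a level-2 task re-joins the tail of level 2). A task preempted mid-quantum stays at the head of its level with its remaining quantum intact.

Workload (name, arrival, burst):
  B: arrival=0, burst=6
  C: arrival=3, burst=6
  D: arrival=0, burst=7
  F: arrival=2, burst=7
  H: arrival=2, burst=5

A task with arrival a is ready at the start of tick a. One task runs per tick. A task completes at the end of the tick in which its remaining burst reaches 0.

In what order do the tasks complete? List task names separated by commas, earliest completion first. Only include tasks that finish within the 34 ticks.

t=0: L0/L1/L2 = BD/-/- → run B
t=1: L0/L1/L2 = BD/-/- → run B
t=2: L0/L1/L2 = DFH/B/- → run D
t=3: L0/L1/L2 = DFHC/B/- → run D
t=4: L0/L1/L2 = FHC/BD/- → run F
t=5: L0/L1/L2 = FHC/BD/- → run F
t=6: L0/L1/L2 = HC/BDF/- → run H
t=7: L0/L1/L2 = HC/BDF/- → run H
t=8: L0/L1/L2 = C/BDFH/- → run C
t=9: L0/L1/L2 = C/BDFH/- → run C
t=10: L0/L1/L2 = -/BDFHC/- → run B
t=11: L0/L1/L2 = -/BDFHC/- → run B
t=12: L0/L1/L2 = -/BDFHC/- → run B
t=13: L0/L1/L2 = -/BDFHC/- → run B
t=14: L0/L1/L2 = -/DFHC/- → run D
t=15: L0/L1/L2 = -/DFHC/- → run D
t=16: L0/L1/L2 = -/DFHC/- → run D
t=17: L0/L1/L2 = -/DFHC/- → run D
t=18: L0/L1/L2 = -/FHC/D → run F
t=19: L0/L1/L2 = -/FHC/D → run F
t=20: L0/L1/L2 = -/FHC/D → run F
t=21: L0/L1/L2 = -/FHC/D → run F
t=22: L0/L1/L2 = -/HC/DF → run H
t=23: L0/L1/L2 = -/HC/DF → run H
t=24: L0/L1/L2 = -/HC/DF → run H
t=25: L0/L1/L2 = -/C/DF → run C
t=26: L0/L1/L2 = -/C/DF → run C
t=27: L0/L1/L2 = -/C/DF → run C
t=28: L0/L1/L2 = -/C/DF → run C
t=29: L0/L1/L2 = -/-/DF → run D
t=30: L0/L1/L2 = -/-/F → run F
t=31: (idle)
t=32: (idle)
t=33: (idle)

completion order = B, H, C, D, F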